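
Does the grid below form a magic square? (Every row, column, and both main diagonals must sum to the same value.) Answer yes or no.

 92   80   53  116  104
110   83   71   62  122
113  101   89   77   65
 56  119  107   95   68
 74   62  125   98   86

No — column 1 sums to 445 but row 2 sums to 448.

Row 1: 92 + 80 + 53 + 116 + 104 = 445.
Row 2: 110 + 83 + 71 + 62 + 122 = 448.
Row 3: 113 + 101 + 89 + 77 + 65 = 445.
Row 4: 56 + 119 + 107 + 95 + 68 = 445.
Row 5: 74 + 62 + 125 + 98 + 86 = 445.
Column 1: 92 + 110 + 113 + 56 + 74 = 445.
Column 2: 80 + 83 + 101 + 119 + 62 = 445.
Column 3: 53 + 71 + 89 + 107 + 125 = 445.
Column 4: 116 + 62 + 77 + 95 + 98 = 448.
Column 5: 104 + 122 + 65 + 68 + 86 = 445.
Main diagonal: 92 + 83 + 89 + 95 + 86 = 445.
Anti-diagonal: 104 + 62 + 89 + 119 + 74 = 448.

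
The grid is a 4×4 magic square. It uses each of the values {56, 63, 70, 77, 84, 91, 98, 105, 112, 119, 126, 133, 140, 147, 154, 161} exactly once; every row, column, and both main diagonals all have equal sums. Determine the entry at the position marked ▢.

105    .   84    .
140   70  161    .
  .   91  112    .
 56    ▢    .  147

154

The 16 entries sum to 1736, so each line sums to 1736/4 = 434.
Using row 2: 140 + 70 + 161 + ? → (2,4) = 434 − 371 = 63.
The remaining cell in column 1 is (3,1) = 434 − 301 = 133.
Using column 3: 84 + 161 + 112 + ? → (4,3) = 434 − 357 = 77.
Anti-diagonal: 161 + 91 + 56 + ? = 434, so (1,4) = 126.
The remaining cell in row 1 is (1,2) = 434 − 315 = 119.
The remaining cell in row 3 is (3,4) = 434 − 336 = 98.
The remaining cell in row 4 is (4,2) = 434 − 280 = 154.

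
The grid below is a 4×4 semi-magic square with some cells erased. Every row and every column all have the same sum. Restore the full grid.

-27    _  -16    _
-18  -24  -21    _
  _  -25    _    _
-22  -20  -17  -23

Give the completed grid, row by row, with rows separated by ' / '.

Row 4 is already complete: -22 + -20 + -17 + -23 = -82, so that is the magic constant.
Using row 2: -18 + (-24) + (-21) + ? → (2,4) = -82 − (-63) = -19.
Column 1 needs -82; the known cells sum to -67, so (3,1) = -15.
Column 2 must total -82; the given cells sum to -69, so (1,2) = -13.
Column 3: -16 + (-21) + (-17) + ? = -82, so (3,3) = -28.
Row 1: -27 + (-13) + (-16) + ? = -82, so (1,4) = -26.
The remaining cell in row 3 is (3,4) = -82 − (-68) = -14.

-27 -13 -16 -26 / -18 -24 -21 -19 / -15 -25 -28 -14 / -22 -20 -17 -23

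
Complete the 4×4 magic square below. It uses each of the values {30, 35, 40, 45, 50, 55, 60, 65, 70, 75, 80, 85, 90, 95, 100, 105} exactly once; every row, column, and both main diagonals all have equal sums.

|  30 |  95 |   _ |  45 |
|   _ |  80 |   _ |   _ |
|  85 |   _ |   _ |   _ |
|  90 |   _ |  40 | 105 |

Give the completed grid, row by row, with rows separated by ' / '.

The 16 entries sum to 1080, so each line sums to 1080/4 = 270.
The remaining cell in row 1 is (1,3) = 270 − 170 = 100.
From row 4, 270 − (90 + 40 + 105) gives (4,2) = 35.
Column 1 needs 270; the known cells sum to 205, so (2,1) = 65.
Column 2 needs 270; the known cells sum to 210, so (3,2) = 60.
From main diagonal, 270 − (30 + 80 + 105) gives (3,3) = 55.
The remaining cell in anti-diagonal is (2,3) = 270 − 195 = 75.
The remaining cell in row 2 is (2,4) = 270 − 220 = 50.
Row 3 must total 270; the given cells sum to 200, so (3,4) = 70.

30 95 100 45 / 65 80 75 50 / 85 60 55 70 / 90 35 40 105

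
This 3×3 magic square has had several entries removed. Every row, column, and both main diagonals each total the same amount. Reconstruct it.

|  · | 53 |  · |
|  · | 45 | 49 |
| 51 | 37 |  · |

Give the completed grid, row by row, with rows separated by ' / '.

Column 2 is already complete: 53 + 45 + 37 = 135, so that is the magic constant.
Using row 2: 45 + 49 + ? → (2,1) = 135 − 94 = 41.
Using row 3: 51 + 37 + ? → (3,3) = 135 − 88 = 47.
Using column 1: 41 + 51 + ? → (1,1) = 135 − 92 = 43.
Column 3 needs 135; the known cells sum to 96, so (1,3) = 39.

43 53 39 / 41 45 49 / 51 37 47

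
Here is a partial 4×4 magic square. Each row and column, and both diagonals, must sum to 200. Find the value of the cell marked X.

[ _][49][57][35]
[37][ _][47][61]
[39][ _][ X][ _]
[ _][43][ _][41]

From row 1, 200 − (49 + 57 + 35) gives (1,1) = 59.
Row 2 must total 200; the given cells sum to 145, so (2,2) = 55.
Column 1 must total 200; the given cells sum to 135, so (4,1) = 65.
From column 2, 200 − (49 + 55 + 43) gives (3,2) = 53.
Column 4: 35 + 61 + 41 + ? = 200, so (3,4) = 63.
From main diagonal, 200 − (59 + 55 + 41) gives (3,3) = 45.

45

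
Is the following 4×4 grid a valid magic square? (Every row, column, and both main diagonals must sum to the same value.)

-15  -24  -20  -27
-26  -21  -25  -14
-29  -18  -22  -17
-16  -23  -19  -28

Yes

Row 1: -15 + (-24) + (-20) + (-27) = -86.
Row 2: -26 + (-21) + (-25) + (-14) = -86.
Row 3: -29 + (-18) + (-22) + (-17) = -86.
Row 4: -16 + (-23) + (-19) + (-28) = -86.
Column 1: -15 + (-26) + (-29) + (-16) = -86.
Column 2: -24 + (-21) + (-18) + (-23) = -86.
Column 3: -20 + (-25) + (-22) + (-19) = -86.
Column 4: -27 + (-14) + (-17) + (-28) = -86.
Main diagonal: -15 + (-21) + (-22) + (-28) = -86.
Anti-diagonal: -27 + (-25) + (-18) + (-16) = -86.
All lines sum to -86.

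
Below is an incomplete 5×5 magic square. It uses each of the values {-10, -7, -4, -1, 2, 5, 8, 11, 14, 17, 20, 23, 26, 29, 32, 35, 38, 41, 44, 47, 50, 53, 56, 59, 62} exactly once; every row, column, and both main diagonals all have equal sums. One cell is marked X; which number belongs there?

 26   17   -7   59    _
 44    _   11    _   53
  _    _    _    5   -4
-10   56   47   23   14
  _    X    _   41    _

The 25 entries sum to 650, so each line sums to 650/5 = 130.
Row 1: 26 + 17 + (-7) + 59 + ? = 130, so (1,5) = 35.
From column 4, 130 − (59 + 5 + 23 + 41) gives (2,4) = 2.
Using column 5: 35 + 53 + (-4) + 14 + ? → (5,5) = 130 − 98 = 32.
Row 2 needs 130; the known cells sum to 110, so (2,2) = 20.
The remaining cell in main diagonal is (3,3) = 130 − 101 = 29.
Anti-diagonal needs 130; the known cells sum to 122, so (5,1) = 8.
From column 1, 130 − (26 + 44 + (-10) + 8) gives (3,1) = 62.
From column 3, 130 − (-7 + 11 + 29 + 47) gives (5,3) = 50.
Row 3: 62 + 29 + 5 + (-4) + ? = 130, so (3,2) = 38.
Row 5 must total 130; the given cells sum to 131, so (5,2) = -1.

-1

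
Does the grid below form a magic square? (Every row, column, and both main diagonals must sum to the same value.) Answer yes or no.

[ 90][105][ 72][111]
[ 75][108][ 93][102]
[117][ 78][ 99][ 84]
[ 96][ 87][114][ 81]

Row 1: 90 + 105 + 72 + 111 = 378.
Row 2: 75 + 108 + 93 + 102 = 378.
Row 3: 117 + 78 + 99 + 84 = 378.
Row 4: 96 + 87 + 114 + 81 = 378.
Column 1: 90 + 75 + 117 + 96 = 378.
Column 2: 105 + 108 + 78 + 87 = 378.
Column 3: 72 + 93 + 99 + 114 = 378.
Column 4: 111 + 102 + 84 + 81 = 378.
Main diagonal: 90 + 108 + 99 + 81 = 378.
Anti-diagonal: 111 + 93 + 78 + 96 = 378.
All lines sum to 378.

Yes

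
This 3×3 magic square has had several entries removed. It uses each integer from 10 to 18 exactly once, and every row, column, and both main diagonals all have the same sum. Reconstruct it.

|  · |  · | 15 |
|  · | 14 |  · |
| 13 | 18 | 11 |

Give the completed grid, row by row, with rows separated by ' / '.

The entries are 10 through 18, which sum to 126, so each line sums to 126/3 = 42.
Using column 2: 14 + 18 + ? → (1,2) = 42 − 32 = 10.
Using column 3: 15 + 11 + ? → (2,3) = 42 − 26 = 16.
Main diagonal: 14 + 11 + ? = 42, so (1,1) = 17.
Row 2 needs 42; the known cells sum to 30, so (2,1) = 12.

17 10 15 / 12 14 16 / 13 18 11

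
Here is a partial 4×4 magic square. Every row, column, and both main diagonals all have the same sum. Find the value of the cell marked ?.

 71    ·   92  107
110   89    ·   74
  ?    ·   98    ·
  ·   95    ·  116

113

Main diagonal is complete and sums to 374; that is the magic constant.
Row 1: 71 + 92 + 107 + ? = 374, so (1,2) = 104.
The remaining cell in row 2 is (2,3) = 374 − 273 = 101.
Column 2: 104 + 89 + 95 + ? = 374, so (3,2) = 86.
Using column 3: 92 + 101 + 98 + ? → (4,3) = 374 − 291 = 83.
The remaining cell in column 4 is (3,4) = 374 − 297 = 77.
The remaining cell in anti-diagonal is (4,1) = 374 − 294 = 80.
Row 3 must total 374; the given cells sum to 261, so (3,1) = 113.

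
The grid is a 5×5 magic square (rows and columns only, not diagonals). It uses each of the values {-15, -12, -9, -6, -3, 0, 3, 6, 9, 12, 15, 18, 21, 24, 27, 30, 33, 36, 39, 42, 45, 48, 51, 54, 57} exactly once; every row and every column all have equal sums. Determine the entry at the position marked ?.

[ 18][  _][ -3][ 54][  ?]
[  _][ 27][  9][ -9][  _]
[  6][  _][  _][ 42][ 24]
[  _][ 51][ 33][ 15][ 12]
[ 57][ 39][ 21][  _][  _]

36

The 25 entries sum to 525, so each line sums to 525/5 = 105.
Row 4: 51 + 33 + 15 + 12 + ? = 105, so (4,1) = -6.
The remaining cell in column 1 is (2,1) = 105 − 75 = 30.
From column 3, 105 − (-3 + 9 + 33 + 21) gives (3,3) = 45.
Column 4 needs 105; the known cells sum to 102, so (5,4) = 3.
Row 2: 30 + 27 + 9 + (-9) + ? = 105, so (2,5) = 48.
The remaining cell in row 3 is (3,2) = 105 − 117 = -12.
Row 5 must total 105; the given cells sum to 120, so (5,5) = -15.
Using column 2: 27 + (-12) + 51 + 39 + ? → (1,2) = 105 − 105 = 0.
From column 5, 105 − (48 + 24 + 12 + (-15)) gives (1,5) = 36.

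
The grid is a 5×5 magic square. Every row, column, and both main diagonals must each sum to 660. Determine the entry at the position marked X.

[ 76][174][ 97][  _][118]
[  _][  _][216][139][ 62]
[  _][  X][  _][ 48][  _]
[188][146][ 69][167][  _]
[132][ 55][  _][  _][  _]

Row 1 must total 660; the given cells sum to 465, so (1,4) = 195.
From row 4, 660 − (188 + 146 + 69 + 167) gives (4,5) = 90.
Column 4 must total 660; the given cells sum to 549, so (5,4) = 111.
Using anti-diagonal: 118 + 139 + 146 + 132 + ? → (3,3) = 660 − 535 = 125.
Column 3 needs 660; the known cells sum to 507, so (5,3) = 153.
Using row 5: 132 + 55 + 153 + 111 + ? → (5,5) = 660 − 451 = 209.
From column 5, 660 − (118 + 62 + 90 + 209) gives (3,5) = 181.
Using main diagonal: 76 + 125 + 167 + 209 + ? → (2,2) = 660 − 577 = 83.
Using row 2: 83 + 216 + 139 + 62 + ? → (2,1) = 660 − 500 = 160.
Column 1 needs 660; the known cells sum to 556, so (3,1) = 104.
Column 2 must total 660; the given cells sum to 458, so (3,2) = 202.

202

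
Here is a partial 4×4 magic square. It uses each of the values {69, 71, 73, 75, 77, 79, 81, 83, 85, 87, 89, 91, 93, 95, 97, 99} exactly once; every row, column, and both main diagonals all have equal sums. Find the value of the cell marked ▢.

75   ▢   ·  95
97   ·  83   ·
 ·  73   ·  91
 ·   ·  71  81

The 16 entries sum to 1344, so each line sums to 1344/4 = 336.
Using column 4: 95 + 91 + 81 + ? → (2,4) = 336 − 267 = 69.
Using anti-diagonal: 95 + 83 + 73 + ? → (4,1) = 336 − 251 = 85.
Row 2: 97 + 83 + 69 + ? = 336, so (2,2) = 87.
From row 4, 336 − (85 + 71 + 81) gives (4,2) = 99.
Column 1: 75 + 97 + 85 + ? = 336, so (3,1) = 79.
From column 2, 336 − (87 + 73 + 99) gives (1,2) = 77.

77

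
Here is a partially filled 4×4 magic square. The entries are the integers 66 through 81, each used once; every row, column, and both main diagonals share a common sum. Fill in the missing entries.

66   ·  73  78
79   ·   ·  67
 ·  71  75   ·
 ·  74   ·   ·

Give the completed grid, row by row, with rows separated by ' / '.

The entries are 66 through 81, which sum to 1176, so each line sums to 1176/4 = 294.
From row 1, 294 − (66 + 73 + 78) gives (1,2) = 77.
The remaining cell in column 2 is (2,2) = 294 − 222 = 72.
The remaining cell in main diagonal is (4,4) = 294 − 213 = 81.
From row 2, 294 − (79 + 72 + 67) gives (2,3) = 76.
Column 3 must total 294; the given cells sum to 224, so (4,3) = 70.
From column 4, 294 − (78 + 67 + 81) gives (3,4) = 68.
Using anti-diagonal: 78 + 76 + 71 + ? → (4,1) = 294 − 225 = 69.
The remaining cell in row 3 is (3,1) = 294 − 214 = 80.

66 77 73 78 / 79 72 76 67 / 80 71 75 68 / 69 74 70 81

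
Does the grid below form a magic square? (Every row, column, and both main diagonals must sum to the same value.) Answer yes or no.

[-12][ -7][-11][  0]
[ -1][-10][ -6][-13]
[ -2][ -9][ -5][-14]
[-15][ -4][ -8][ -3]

Row 1: -12 + (-7) + (-11) + 0 = -30.
Row 2: -1 + (-10) + (-6) + (-13) = -30.
Row 3: -2 + (-9) + (-5) + (-14) = -30.
Row 4: -15 + (-4) + (-8) + (-3) = -30.
Column 1: -12 + (-1) + (-2) + (-15) = -30.
Column 2: -7 + (-10) + (-9) + (-4) = -30.
Column 3: -11 + (-6) + (-5) + (-8) = -30.
Column 4: 0 + (-13) + (-14) + (-3) = -30.
Main diagonal: -12 + (-10) + (-5) + (-3) = -30.
Anti-diagonal: 0 + (-6) + (-9) + (-15) = -30.
All lines sum to -30.

Yes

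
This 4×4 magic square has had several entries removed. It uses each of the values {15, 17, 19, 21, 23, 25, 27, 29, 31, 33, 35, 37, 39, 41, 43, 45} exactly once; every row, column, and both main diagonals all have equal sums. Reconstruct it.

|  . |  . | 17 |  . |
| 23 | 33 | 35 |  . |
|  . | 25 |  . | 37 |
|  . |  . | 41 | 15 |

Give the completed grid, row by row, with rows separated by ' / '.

The 16 entries sum to 480, so each line sums to 480/4 = 120.
Row 2: 23 + 33 + 35 + ? = 120, so (2,4) = 29.
The remaining cell in column 3 is (3,3) = 120 − 93 = 27.
From column 4, 120 − (29 + 37 + 15) gives (1,4) = 39.
Main diagonal: 33 + 27 + 15 + ? = 120, so (1,1) = 45.
The remaining cell in anti-diagonal is (4,1) = 120 − 99 = 21.
From row 1, 120 − (45 + 17 + 39) gives (1,2) = 19.
From row 3, 120 − (25 + 27 + 37) gives (3,1) = 31.
Row 4: 21 + 41 + 15 + ? = 120, so (4,2) = 43.

45 19 17 39 / 23 33 35 29 / 31 25 27 37 / 21 43 41 15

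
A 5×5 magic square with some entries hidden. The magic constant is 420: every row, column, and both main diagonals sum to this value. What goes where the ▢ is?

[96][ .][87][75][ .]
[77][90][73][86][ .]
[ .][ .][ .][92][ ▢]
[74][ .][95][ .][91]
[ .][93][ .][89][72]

Row 2 must total 420; the given cells sum to 326, so (2,5) = 94.
Using column 4: 75 + 86 + 92 + 89 + ? → (4,4) = 420 − 342 = 78.
Main diagonal: 96 + 90 + 78 + 72 + ? = 420, so (3,3) = 84.
Row 4 needs 420; the known cells sum to 338, so (4,2) = 82.
Column 3 needs 420; the known cells sum to 339, so (5,3) = 81.
Row 5 needs 420; the known cells sum to 335, so (5,1) = 85.
Using column 1: 96 + 77 + 74 + 85 + ? → (3,1) = 420 − 332 = 88.
Anti-diagonal: 86 + 84 + 82 + 85 + ? = 420, so (1,5) = 83.
From row 1, 420 − (96 + 87 + 75 + 83) gives (1,2) = 79.
Using column 2: 79 + 90 + 82 + 93 + ? → (3,2) = 420 − 344 = 76.
Using column 5: 83 + 94 + 91 + 72 + ? → (3,5) = 420 − 340 = 80.

80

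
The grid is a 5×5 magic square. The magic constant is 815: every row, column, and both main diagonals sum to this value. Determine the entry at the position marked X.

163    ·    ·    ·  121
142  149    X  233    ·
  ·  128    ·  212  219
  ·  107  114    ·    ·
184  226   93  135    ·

191

Row 5 needs 815; the known cells sum to 638, so (5,5) = 177.
Using column 2: 149 + 128 + 107 + 226 + ? → (1,2) = 815 − 610 = 205.
Using anti-diagonal: 121 + 233 + 107 + 184 + ? → (3,3) = 815 − 645 = 170.
Row 3 needs 815; the known cells sum to 729, so (3,1) = 86.
The remaining cell in column 1 is (4,1) = 815 − 575 = 240.
Main diagonal needs 815; the known cells sum to 659, so (4,4) = 156.
Row 4 needs 815; the known cells sum to 617, so (4,5) = 198.
Column 4: 233 + 212 + 156 + 135 + ? = 815, so (1,4) = 79.
Column 5: 121 + 219 + 198 + 177 + ? = 815, so (2,5) = 100.
From row 1, 815 − (163 + 205 + 79 + 121) gives (1,3) = 247.
Row 2 needs 815; the known cells sum to 624, so (2,3) = 191.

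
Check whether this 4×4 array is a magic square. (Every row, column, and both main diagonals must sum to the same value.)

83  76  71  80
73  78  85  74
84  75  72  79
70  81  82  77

Yes

Row 1: 83 + 76 + 71 + 80 = 310.
Row 2: 73 + 78 + 85 + 74 = 310.
Row 3: 84 + 75 + 72 + 79 = 310.
Row 4: 70 + 81 + 82 + 77 = 310.
Column 1: 83 + 73 + 84 + 70 = 310.
Column 2: 76 + 78 + 75 + 81 = 310.
Column 3: 71 + 85 + 72 + 82 = 310.
Column 4: 80 + 74 + 79 + 77 = 310.
Main diagonal: 83 + 78 + 72 + 77 = 310.
Anti-diagonal: 80 + 85 + 75 + 70 = 310.
All lines sum to 310.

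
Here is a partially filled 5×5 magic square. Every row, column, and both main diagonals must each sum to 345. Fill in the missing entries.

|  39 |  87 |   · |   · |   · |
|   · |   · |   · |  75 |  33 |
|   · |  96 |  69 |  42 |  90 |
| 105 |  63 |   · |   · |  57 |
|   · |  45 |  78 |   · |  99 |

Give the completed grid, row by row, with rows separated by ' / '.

Row 3 needs 345; the known cells sum to 297, so (3,1) = 48.
The remaining cell in column 2 is (2,2) = 345 − 291 = 54.
From column 5, 345 − (33 + 90 + 57 + 99) gives (1,5) = 66.
From main diagonal, 345 − (39 + 54 + 69 + 99) gives (4,4) = 84.
From anti-diagonal, 345 − (66 + 75 + 69 + 63) gives (5,1) = 72.
Using row 4: 105 + 63 + 84 + 57 + ? → (4,3) = 345 − 309 = 36.
The remaining cell in row 5 is (5,4) = 345 − 294 = 51.
Column 1 must total 345; the given cells sum to 264, so (2,1) = 81.
From column 4, 345 − (75 + 42 + 84 + 51) gives (1,4) = 93.
Row 1 must total 345; the given cells sum to 285, so (1,3) = 60.
Using row 2: 81 + 54 + 75 + 33 + ? → (2,3) = 345 − 243 = 102.

39 87 60 93 66 / 81 54 102 75 33 / 48 96 69 42 90 / 105 63 36 84 57 / 72 45 78 51 99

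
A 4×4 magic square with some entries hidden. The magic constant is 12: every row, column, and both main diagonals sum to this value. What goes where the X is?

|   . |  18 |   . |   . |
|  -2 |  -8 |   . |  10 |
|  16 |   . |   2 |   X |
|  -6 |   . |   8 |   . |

The remaining cell in row 2 is (2,3) = 12 − 0 = 12.
From column 1, 12 − (-2 + 16 + (-6)) gives (1,1) = 4.
Using column 3: 12 + 2 + 8 + ? → (1,3) = 12 − 22 = -10.
Main diagonal needs 12; the known cells sum to -2, so (4,4) = 14.
From row 1, 12 − (4 + 18 + (-10)) gives (1,4) = 0.
The remaining cell in row 4 is (4,2) = 12 − 16 = -4.
From column 2, 12 − (18 + (-8) + (-4)) gives (3,2) = 6.
From column 4, 12 − (0 + 10 + 14) gives (3,4) = -12.

-12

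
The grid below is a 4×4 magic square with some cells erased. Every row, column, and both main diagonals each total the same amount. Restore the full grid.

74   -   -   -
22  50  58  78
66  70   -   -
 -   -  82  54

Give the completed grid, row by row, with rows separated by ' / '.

Row 2 is already complete: 22 + 50 + 58 + 78 = 208, so that is the magic constant.
Column 1: 74 + 22 + 66 + ? = 208, so (4,1) = 46.
From main diagonal, 208 − (74 + 50 + 54) gives (3,3) = 30.
From anti-diagonal, 208 − (58 + 70 + 46) gives (1,4) = 34.
Row 3: 66 + 70 + 30 + ? = 208, so (3,4) = 42.
Row 4: 46 + 82 + 54 + ? = 208, so (4,2) = 26.
Column 2 must total 208; the given cells sum to 146, so (1,2) = 62.
From column 3, 208 − (58 + 30 + 82) gives (1,3) = 38.

74 62 38 34 / 22 50 58 78 / 66 70 30 42 / 46 26 82 54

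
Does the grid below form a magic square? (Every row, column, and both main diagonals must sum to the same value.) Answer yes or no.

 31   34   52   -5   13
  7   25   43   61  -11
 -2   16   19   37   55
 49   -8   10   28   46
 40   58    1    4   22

Row 1: 31 + 34 + 52 + (-5) + 13 = 125.
Row 2: 7 + 25 + 43 + 61 + (-11) = 125.
Row 3: -2 + 16 + 19 + 37 + 55 = 125.
Row 4: 49 + (-8) + 10 + 28 + 46 = 125.
Row 5: 40 + 58 + 1 + 4 + 22 = 125.
Column 1: 31 + 7 + (-2) + 49 + 40 = 125.
Column 2: 34 + 25 + 16 + (-8) + 58 = 125.
Column 3: 52 + 43 + 19 + 10 + 1 = 125.
Column 4: -5 + 61 + 37 + 28 + 4 = 125.
Column 5: 13 + (-11) + 55 + 46 + 22 = 125.
Main diagonal: 31 + 25 + 19 + 28 + 22 = 125.
Anti-diagonal: 13 + 61 + 19 + (-8) + 40 = 125.
All lines sum to 125.

Yes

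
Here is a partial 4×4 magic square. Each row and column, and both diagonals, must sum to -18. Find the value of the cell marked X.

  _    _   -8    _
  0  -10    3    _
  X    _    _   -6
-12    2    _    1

-1

The remaining cell in row 2 is (2,4) = -18 − (-7) = -11.
Row 4 must total -18; the given cells sum to -9, so (4,3) = -9.
Column 3: -8 + 3 + (-9) + ? = -18, so (3,3) = -4.
From column 4, -18 − (-11 + (-6) + 1) gives (1,4) = -2.
Main diagonal: -10 + (-4) + 1 + ? = -18, so (1,1) = -5.
From anti-diagonal, -18 − (-2 + 3 + (-12)) gives (3,2) = -7.
Row 1: -5 + (-8) + (-2) + ? = -18, so (1,2) = -3.
Row 3 needs -18; the known cells sum to -17, so (3,1) = -1.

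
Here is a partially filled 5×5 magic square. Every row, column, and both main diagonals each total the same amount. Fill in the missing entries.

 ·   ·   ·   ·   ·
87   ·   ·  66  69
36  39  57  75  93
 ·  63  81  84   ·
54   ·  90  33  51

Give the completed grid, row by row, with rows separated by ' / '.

78 96 24 42 60 / 87 30 48 66 69 / 36 39 57 75 93 / 45 63 81 84 27 / 54 72 90 33 51

Row 3 is already complete: 36 + 39 + 57 + 75 + 93 = 300, so that is the magic constant.
The remaining cell in row 5 is (5,2) = 300 − 228 = 72.
Column 4 needs 300; the known cells sum to 258, so (1,4) = 42.
Anti-diagonal needs 300; the known cells sum to 240, so (1,5) = 60.
Column 5 needs 300; the known cells sum to 273, so (4,5) = 27.
Row 4 must total 300; the given cells sum to 255, so (4,1) = 45.
Column 1 must total 300; the given cells sum to 222, so (1,1) = 78.
Main diagonal must total 300; the given cells sum to 270, so (2,2) = 30.
Using row 2: 87 + 30 + 66 + 69 + ? → (2,3) = 300 − 252 = 48.
Column 2: 30 + 39 + 63 + 72 + ? = 300, so (1,2) = 96.
Column 3: 48 + 57 + 81 + 90 + ? = 300, so (1,3) = 24.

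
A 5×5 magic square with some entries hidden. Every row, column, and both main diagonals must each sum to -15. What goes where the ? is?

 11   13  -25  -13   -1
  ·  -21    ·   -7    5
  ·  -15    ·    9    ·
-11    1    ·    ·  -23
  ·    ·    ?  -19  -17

19

Using column 2: 13 + (-21) + (-15) + 1 + ? → (5,2) = -15 − (-22) = 7.
From column 4, -15 − (-13 + (-7) + 9 + (-19)) gives (4,4) = 15.
Column 5 must total -15; the given cells sum to -36, so (3,5) = 21.
From main diagonal, -15 − (11 + (-21) + 15 + (-17)) gives (3,3) = -3.
Anti-diagonal needs -15; the known cells sum to -10, so (5,1) = -5.
Row 3: -15 + (-3) + 9 + 21 + ? = -15, so (3,1) = -27.
Row 4 must total -15; the given cells sum to -18, so (4,3) = 3.
The remaining cell in row 5 is (5,3) = -15 − (-34) = 19.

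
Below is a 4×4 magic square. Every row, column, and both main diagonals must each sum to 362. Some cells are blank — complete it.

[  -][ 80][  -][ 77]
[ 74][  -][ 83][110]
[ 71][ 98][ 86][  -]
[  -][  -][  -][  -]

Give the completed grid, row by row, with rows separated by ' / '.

113 80 92 77 / 74 95 83 110 / 71 98 86 107 / 104 89 101 68

Row 2 must total 362; the given cells sum to 267, so (2,2) = 95.
Using row 3: 71 + 98 + 86 + ? → (3,4) = 362 − 255 = 107.
From column 2, 362 − (80 + 95 + 98) gives (4,2) = 89.
Column 4 needs 362; the known cells sum to 294, so (4,4) = 68.
Main diagonal needs 362; the known cells sum to 249, so (1,1) = 113.
Anti-diagonal: 77 + 83 + 98 + ? = 362, so (4,1) = 104.
Row 1: 113 + 80 + 77 + ? = 362, so (1,3) = 92.
Using row 4: 104 + 89 + 68 + ? → (4,3) = 362 − 261 = 101.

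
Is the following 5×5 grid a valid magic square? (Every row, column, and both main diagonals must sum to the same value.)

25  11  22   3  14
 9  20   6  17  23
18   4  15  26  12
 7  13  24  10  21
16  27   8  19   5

Row 1: 25 + 11 + 22 + 3 + 14 = 75.
Row 2: 9 + 20 + 6 + 17 + 23 = 75.
Row 3: 18 + 4 + 15 + 26 + 12 = 75.
Row 4: 7 + 13 + 24 + 10 + 21 = 75.
Row 5: 16 + 27 + 8 + 19 + 5 = 75.
Column 1: 25 + 9 + 18 + 7 + 16 = 75.
Column 2: 11 + 20 + 4 + 13 + 27 = 75.
Column 3: 22 + 6 + 15 + 24 + 8 = 75.
Column 4: 3 + 17 + 26 + 10 + 19 = 75.
Column 5: 14 + 23 + 12 + 21 + 5 = 75.
Main diagonal: 25 + 20 + 15 + 10 + 5 = 75.
Anti-diagonal: 14 + 17 + 15 + 13 + 16 = 75.
All lines sum to 75.

Yes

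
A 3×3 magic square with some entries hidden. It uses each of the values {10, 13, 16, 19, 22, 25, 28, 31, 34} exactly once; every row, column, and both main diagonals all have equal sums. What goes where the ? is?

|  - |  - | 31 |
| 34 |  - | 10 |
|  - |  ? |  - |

The 9 entries sum to 198, so each line sums to 198/3 = 66.
Row 2 must total 66; the given cells sum to 44, so (2,2) = 22.
Column 3 needs 66; the known cells sum to 41, so (3,3) = 25.
Main diagonal needs 66; the known cells sum to 47, so (1,1) = 19.
Using anti-diagonal: 31 + 22 + ? → (3,1) = 66 − 53 = 13.
Row 1 must total 66; the given cells sum to 50, so (1,2) = 16.
The remaining cell in row 3 is (3,2) = 66 − 38 = 28.

28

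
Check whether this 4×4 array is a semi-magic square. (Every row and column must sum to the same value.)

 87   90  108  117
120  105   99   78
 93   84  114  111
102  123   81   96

Yes

Row 1: 87 + 90 + 108 + 117 = 402.
Row 2: 120 + 105 + 99 + 78 = 402.
Row 3: 93 + 84 + 114 + 111 = 402.
Row 4: 102 + 123 + 81 + 96 = 402.
Column 1: 87 + 120 + 93 + 102 = 402.
Column 2: 90 + 105 + 84 + 123 = 402.
Column 3: 108 + 99 + 114 + 81 = 402.
Column 4: 117 + 78 + 111 + 96 = 402.
All lines sum to 402.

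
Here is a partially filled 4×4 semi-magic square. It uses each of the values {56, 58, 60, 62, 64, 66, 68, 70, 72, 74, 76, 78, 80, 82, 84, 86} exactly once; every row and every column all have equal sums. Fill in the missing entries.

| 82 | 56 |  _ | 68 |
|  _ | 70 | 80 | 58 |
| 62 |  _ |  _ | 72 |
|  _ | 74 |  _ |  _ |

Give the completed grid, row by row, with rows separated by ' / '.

The 16 entries sum to 1136, so each line sums to 1136/4 = 284.
Row 1: 82 + 56 + 68 + ? = 284, so (1,3) = 78.
Row 2: 70 + 80 + 58 + ? = 284, so (2,1) = 76.
Column 1 must total 284; the given cells sum to 220, so (4,1) = 64.
Column 2: 56 + 70 + 74 + ? = 284, so (3,2) = 84.
Column 4 needs 284; the known cells sum to 198, so (4,4) = 86.
Row 3 needs 284; the known cells sum to 218, so (3,3) = 66.
Row 4: 64 + 74 + 86 + ? = 284, so (4,3) = 60.

82 56 78 68 / 76 70 80 58 / 62 84 66 72 / 64 74 60 86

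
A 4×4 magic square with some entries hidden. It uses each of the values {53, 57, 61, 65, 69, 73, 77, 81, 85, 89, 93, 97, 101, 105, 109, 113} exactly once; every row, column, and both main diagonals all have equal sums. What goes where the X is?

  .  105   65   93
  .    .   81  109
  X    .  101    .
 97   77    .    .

113

The 16 entries sum to 1328, so each line sums to 1328/4 = 332.
Using row 1: 105 + 65 + 93 + ? → (1,1) = 332 − 263 = 69.
Column 3 must total 332; the given cells sum to 247, so (4,3) = 85.
From anti-diagonal, 332 − (93 + 81 + 97) gives (3,2) = 61.
Row 4: 97 + 77 + 85 + ? = 332, so (4,4) = 73.
Using column 2: 105 + 61 + 77 + ? → (2,2) = 332 − 243 = 89.
Using column 4: 93 + 109 + 73 + ? → (3,4) = 332 − 275 = 57.
Using row 2: 89 + 81 + 109 + ? → (2,1) = 332 − 279 = 53.
Row 3 needs 332; the known cells sum to 219, so (3,1) = 113.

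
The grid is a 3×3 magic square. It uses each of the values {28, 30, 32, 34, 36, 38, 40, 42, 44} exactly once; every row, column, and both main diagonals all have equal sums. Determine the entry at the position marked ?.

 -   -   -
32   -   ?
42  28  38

The 9 entries sum to 324, so each line sums to 324/3 = 108.
Using column 1: 32 + 42 + ? → (1,1) = 108 − 74 = 34.
Using main diagonal: 34 + 38 + ? → (2,2) = 108 − 72 = 36.
Anti-diagonal needs 108; the known cells sum to 78, so (1,3) = 30.
The remaining cell in row 1 is (1,2) = 108 − 64 = 44.
Row 2 needs 108; the known cells sum to 68, so (2,3) = 40.

40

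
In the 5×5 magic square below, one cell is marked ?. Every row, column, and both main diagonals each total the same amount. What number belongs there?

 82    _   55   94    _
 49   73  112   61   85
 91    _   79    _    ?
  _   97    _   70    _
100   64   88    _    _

67

Row 2 is complete and sums to 380; that is the magic constant.
Column 1: 82 + 49 + 91 + 100 + ? = 380, so (4,1) = 58.
Using column 3: 55 + 112 + 79 + 88 + ? → (4,3) = 380 − 334 = 46.
Main diagonal: 82 + 73 + 79 + 70 + ? = 380, so (5,5) = 76.
Anti-diagonal needs 380; the known cells sum to 337, so (1,5) = 43.
Using row 1: 82 + 55 + 94 + 43 + ? → (1,2) = 380 − 274 = 106.
From row 4, 380 − (58 + 97 + 46 + 70) gives (4,5) = 109.
Row 5 needs 380; the known cells sum to 328, so (5,4) = 52.
Column 2 needs 380; the known cells sum to 340, so (3,2) = 40.
Using column 4: 94 + 61 + 70 + 52 + ? → (3,4) = 380 − 277 = 103.
Column 5 must total 380; the given cells sum to 313, so (3,5) = 67.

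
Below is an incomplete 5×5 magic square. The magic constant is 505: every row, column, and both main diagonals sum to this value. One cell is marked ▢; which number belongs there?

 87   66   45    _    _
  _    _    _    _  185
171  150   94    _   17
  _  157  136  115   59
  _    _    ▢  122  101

178

Row 3 needs 505; the known cells sum to 432, so (3,4) = 73.
Row 4 needs 505; the known cells sum to 467, so (4,1) = 38.
Column 5 needs 505; the known cells sum to 362, so (1,5) = 143.
Main diagonal: 87 + 94 + 115 + 101 + ? = 505, so (2,2) = 108.
Row 1 needs 505; the known cells sum to 341, so (1,4) = 164.
Column 2 needs 505; the known cells sum to 481, so (5,2) = 24.
From column 4, 505 − (164 + 73 + 115 + 122) gives (2,4) = 31.
Anti-diagonal needs 505; the known cells sum to 425, so (5,1) = 80.
Row 5 needs 505; the known cells sum to 327, so (5,3) = 178.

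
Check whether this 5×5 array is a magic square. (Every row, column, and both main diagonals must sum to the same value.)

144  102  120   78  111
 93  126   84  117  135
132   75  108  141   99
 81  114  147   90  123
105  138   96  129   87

Yes

Row 1: 144 + 102 + 120 + 78 + 111 = 555.
Row 2: 93 + 126 + 84 + 117 + 135 = 555.
Row 3: 132 + 75 + 108 + 141 + 99 = 555.
Row 4: 81 + 114 + 147 + 90 + 123 = 555.
Row 5: 105 + 138 + 96 + 129 + 87 = 555.
Column 1: 144 + 93 + 132 + 81 + 105 = 555.
Column 2: 102 + 126 + 75 + 114 + 138 = 555.
Column 3: 120 + 84 + 108 + 147 + 96 = 555.
Column 4: 78 + 117 + 141 + 90 + 129 = 555.
Column 5: 111 + 135 + 99 + 123 + 87 = 555.
Main diagonal: 144 + 126 + 108 + 90 + 87 = 555.
Anti-diagonal: 111 + 117 + 108 + 114 + 105 = 555.
All lines sum to 555.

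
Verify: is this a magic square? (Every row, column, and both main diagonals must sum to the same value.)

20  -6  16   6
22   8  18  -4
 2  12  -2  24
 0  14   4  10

Row 1: 20 + (-6) + 16 + 6 = 36.
Row 2: 22 + 8 + 18 + (-4) = 44.
Row 3: 2 + 12 + (-2) + 24 = 36.
Row 4: 0 + 14 + 4 + 10 = 28.
Column 1: 20 + 22 + 2 + 0 = 44.
Column 2: -6 + 8 + 12 + 14 = 28.
Column 3: 16 + 18 + (-2) + 4 = 36.
Column 4: 6 + (-4) + 24 + 10 = 36.
Main diagonal: 20 + 8 + (-2) + 10 = 36.
Anti-diagonal: 6 + 18 + 12 + 0 = 36.

No — column 4 sums to 36 but column 2 sums to 28.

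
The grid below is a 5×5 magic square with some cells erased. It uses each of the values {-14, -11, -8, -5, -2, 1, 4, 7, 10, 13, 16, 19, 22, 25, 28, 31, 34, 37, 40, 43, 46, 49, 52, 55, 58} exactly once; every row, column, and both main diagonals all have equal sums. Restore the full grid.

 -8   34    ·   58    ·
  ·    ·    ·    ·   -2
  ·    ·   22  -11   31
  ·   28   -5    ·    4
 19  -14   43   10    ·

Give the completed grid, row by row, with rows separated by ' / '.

-8 34 1 58 25 / 40 7 49 16 -2 / 13 55 22 -11 31 / 46 28 -5 37 4 / 19 -14 43 10 52

The 25 entries sum to 550, so each line sums to 550/5 = 110.
The remaining cell in row 5 is (5,5) = 110 − 58 = 52.
Using column 5: -2 + 31 + 4 + 52 + ? → (1,5) = 110 − 85 = 25.
From anti-diagonal, 110 − (25 + 22 + 28 + 19) gives (2,4) = 16.
The remaining cell in row 1 is (1,3) = 110 − 109 = 1.
Column 3: 1 + 22 + (-5) + 43 + ? = 110, so (2,3) = 49.
The remaining cell in column 4 is (4,4) = 110 − 73 = 37.
Using main diagonal: -8 + 22 + 37 + 52 + ? → (2,2) = 110 − 103 = 7.
Row 2: 7 + 49 + 16 + (-2) + ? = 110, so (2,1) = 40.
Row 4 must total 110; the given cells sum to 64, so (4,1) = 46.
Column 1: -8 + 40 + 46 + 19 + ? = 110, so (3,1) = 13.
Using column 2: 34 + 7 + 28 + (-14) + ? → (3,2) = 110 − 55 = 55.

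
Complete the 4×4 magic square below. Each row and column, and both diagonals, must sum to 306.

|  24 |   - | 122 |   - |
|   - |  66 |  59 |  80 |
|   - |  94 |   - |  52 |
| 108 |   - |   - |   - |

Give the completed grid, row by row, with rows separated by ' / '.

Row 2 needs 306; the known cells sum to 205, so (2,1) = 101.
Column 1 must total 306; the given cells sum to 233, so (3,1) = 73.
Anti-diagonal: 59 + 94 + 108 + ? = 306, so (1,4) = 45.
Row 1 must total 306; the given cells sum to 191, so (1,2) = 115.
From row 3, 306 − (73 + 94 + 52) gives (3,3) = 87.
Column 2 needs 306; the known cells sum to 275, so (4,2) = 31.
Column 3 needs 306; the known cells sum to 268, so (4,3) = 38.
Column 4 must total 306; the given cells sum to 177, so (4,4) = 129.

24 115 122 45 / 101 66 59 80 / 73 94 87 52 / 108 31 38 129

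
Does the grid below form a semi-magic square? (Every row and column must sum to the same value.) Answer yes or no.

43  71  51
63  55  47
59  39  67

Row 1: 43 + 71 + 51 = 165.
Row 2: 63 + 55 + 47 = 165.
Row 3: 59 + 39 + 67 = 165.
Column 1: 43 + 63 + 59 = 165.
Column 2: 71 + 55 + 39 = 165.
Column 3: 51 + 47 + 67 = 165.
All lines sum to 165.

Yes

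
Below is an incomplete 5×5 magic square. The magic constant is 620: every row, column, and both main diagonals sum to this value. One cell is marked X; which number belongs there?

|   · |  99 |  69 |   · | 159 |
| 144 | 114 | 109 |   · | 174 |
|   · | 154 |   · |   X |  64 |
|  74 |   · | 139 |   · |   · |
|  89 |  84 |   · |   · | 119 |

Using row 2: 144 + 114 + 109 + 174 + ? → (2,4) = 620 − 541 = 79.
Column 2: 99 + 114 + 154 + 84 + ? = 620, so (4,2) = 169.
Column 5: 159 + 174 + 64 + 119 + ? = 620, so (4,5) = 104.
From anti-diagonal, 620 − (159 + 79 + 169 + 89) gives (3,3) = 124.
Using row 4: 74 + 169 + 139 + 104 + ? → (4,4) = 620 − 486 = 134.
Column 3: 69 + 109 + 124 + 139 + ? = 620, so (5,3) = 179.
The remaining cell in main diagonal is (1,1) = 620 − 491 = 129.
The remaining cell in row 1 is (1,4) = 620 − 456 = 164.
Row 5: 89 + 84 + 179 + 119 + ? = 620, so (5,4) = 149.
Column 1 needs 620; the known cells sum to 436, so (3,1) = 184.
From column 4, 620 − (164 + 79 + 134 + 149) gives (3,4) = 94.

94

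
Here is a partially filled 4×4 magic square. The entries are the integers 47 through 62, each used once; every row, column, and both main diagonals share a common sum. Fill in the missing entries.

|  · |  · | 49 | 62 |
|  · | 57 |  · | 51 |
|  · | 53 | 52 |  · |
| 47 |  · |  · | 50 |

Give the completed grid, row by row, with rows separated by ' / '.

The entries are 47 through 62, which sum to 872, so each line sums to 872/4 = 218.
Column 4 must total 218; the given cells sum to 163, so (3,4) = 55.
Using main diagonal: 57 + 52 + 50 + ? → (1,1) = 218 − 159 = 59.
Using anti-diagonal: 62 + 53 + 47 + ? → (2,3) = 218 − 162 = 56.
Row 1 must total 218; the given cells sum to 170, so (1,2) = 48.
From row 2, 218 − (57 + 56 + 51) gives (2,1) = 54.
Using row 3: 53 + 52 + 55 + ? → (3,1) = 218 − 160 = 58.
Column 2 needs 218; the known cells sum to 158, so (4,2) = 60.
Using column 3: 49 + 56 + 52 + ? → (4,3) = 218 − 157 = 61.

59 48 49 62 / 54 57 56 51 / 58 53 52 55 / 47 60 61 50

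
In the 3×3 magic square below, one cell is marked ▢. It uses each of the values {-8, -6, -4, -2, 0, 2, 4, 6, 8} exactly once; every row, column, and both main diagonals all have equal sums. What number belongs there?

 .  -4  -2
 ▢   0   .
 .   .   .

-8

The 9 entries sum to 0, so each line sums to 0/3 = 0.
Row 1 needs 0; the known cells sum to -6, so (1,1) = 6.
From column 2, 0 − (-4 + 0) gives (3,2) = 4.
Main diagonal needs 0; the known cells sum to 6, so (3,3) = -6.
From anti-diagonal, 0 − (-2 + 0) gives (3,1) = 2.
Column 1: 6 + 2 + ? = 0, so (2,1) = -8.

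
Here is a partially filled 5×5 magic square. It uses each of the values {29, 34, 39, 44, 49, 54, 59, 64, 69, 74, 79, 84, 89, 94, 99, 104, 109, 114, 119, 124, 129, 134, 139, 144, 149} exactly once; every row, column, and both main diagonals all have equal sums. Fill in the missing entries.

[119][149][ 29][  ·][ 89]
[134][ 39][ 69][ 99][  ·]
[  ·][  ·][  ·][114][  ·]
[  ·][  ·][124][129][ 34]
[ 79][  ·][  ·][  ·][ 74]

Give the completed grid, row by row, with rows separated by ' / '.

The 25 entries sum to 2225, so each line sums to 2225/5 = 445.
From row 1, 445 − (119 + 149 + 29 + 89) gives (1,4) = 59.
The remaining cell in row 2 is (2,5) = 445 − 341 = 104.
From column 4, 445 − (59 + 99 + 114 + 129) gives (5,4) = 44.
Column 5: 89 + 104 + 34 + 74 + ? = 445, so (3,5) = 144.
Using main diagonal: 119 + 39 + 129 + 74 + ? → (3,3) = 445 − 361 = 84.
Anti-diagonal needs 445; the known cells sum to 351, so (4,2) = 94.
Row 4 must total 445; the given cells sum to 381, so (4,1) = 64.
From column 1, 445 − (119 + 134 + 64 + 79) gives (3,1) = 49.
Using column 3: 29 + 69 + 84 + 124 + ? → (5,3) = 445 − 306 = 139.
Row 3: 49 + 84 + 114 + 144 + ? = 445, so (3,2) = 54.
Using row 5: 79 + 139 + 44 + 74 + ? → (5,2) = 445 − 336 = 109.

119 149 29 59 89 / 134 39 69 99 104 / 49 54 84 114 144 / 64 94 124 129 34 / 79 109 139 44 74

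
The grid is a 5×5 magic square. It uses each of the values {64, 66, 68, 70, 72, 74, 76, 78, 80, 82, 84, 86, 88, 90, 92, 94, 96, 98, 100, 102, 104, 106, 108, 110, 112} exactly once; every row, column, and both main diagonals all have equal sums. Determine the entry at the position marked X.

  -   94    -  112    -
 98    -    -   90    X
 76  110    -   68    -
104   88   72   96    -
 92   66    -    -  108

The 25 entries sum to 2200, so each line sums to 2200/5 = 440.
The remaining cell in row 4 is (4,5) = 440 − 360 = 80.
Column 1 must total 440; the given cells sum to 370, so (1,1) = 70.
Using column 2: 94 + 110 + 88 + 66 + ? → (2,2) = 440 − 358 = 82.
Column 4: 112 + 90 + 68 + 96 + ? = 440, so (5,4) = 74.
Main diagonal needs 440; the known cells sum to 356, so (3,3) = 84.
Anti-diagonal must total 440; the given cells sum to 354, so (1,5) = 86.
From row 1, 440 − (70 + 94 + 112 + 86) gives (1,3) = 78.
Using row 3: 76 + 110 + 84 + 68 + ? → (3,5) = 440 − 338 = 102.
From row 5, 440 − (92 + 66 + 74 + 108) gives (5,3) = 100.
Column 3 needs 440; the known cells sum to 334, so (2,3) = 106.
Column 5: 86 + 102 + 80 + 108 + ? = 440, so (2,5) = 64.

64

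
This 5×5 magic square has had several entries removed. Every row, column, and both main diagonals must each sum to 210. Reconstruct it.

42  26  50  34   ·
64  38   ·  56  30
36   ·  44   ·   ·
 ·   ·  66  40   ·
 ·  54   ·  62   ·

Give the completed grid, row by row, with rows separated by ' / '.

42 26 50 34 58 / 64 38 22 56 30 / 36 60 44 18 52 / 48 32 66 40 24 / 20 54 28 62 46

Row 1: 42 + 26 + 50 + 34 + ? = 210, so (1,5) = 58.
Using row 2: 64 + 38 + 56 + 30 + ? → (2,3) = 210 − 188 = 22.
Column 3 needs 210; the known cells sum to 182, so (5,3) = 28.
From column 4, 210 − (34 + 56 + 40 + 62) gives (3,4) = 18.
The remaining cell in main diagonal is (5,5) = 210 − 164 = 46.
Row 5 needs 210; the known cells sum to 190, so (5,1) = 20.
Column 1 must total 210; the given cells sum to 162, so (4,1) = 48.
Anti-diagonal must total 210; the given cells sum to 178, so (4,2) = 32.
The remaining cell in row 4 is (4,5) = 210 − 186 = 24.
Using column 2: 26 + 38 + 32 + 54 + ? → (3,2) = 210 − 150 = 60.
The remaining cell in column 5 is (3,5) = 210 − 158 = 52.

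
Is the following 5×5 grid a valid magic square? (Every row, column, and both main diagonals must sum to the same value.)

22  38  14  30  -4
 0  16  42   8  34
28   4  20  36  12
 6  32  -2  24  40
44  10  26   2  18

Yes

Row 1: 22 + 38 + 14 + 30 + (-4) = 100.
Row 2: 0 + 16 + 42 + 8 + 34 = 100.
Row 3: 28 + 4 + 20 + 36 + 12 = 100.
Row 4: 6 + 32 + (-2) + 24 + 40 = 100.
Row 5: 44 + 10 + 26 + 2 + 18 = 100.
Column 1: 22 + 0 + 28 + 6 + 44 = 100.
Column 2: 38 + 16 + 4 + 32 + 10 = 100.
Column 3: 14 + 42 + 20 + (-2) + 26 = 100.
Column 4: 30 + 8 + 36 + 24 + 2 = 100.
Column 5: -4 + 34 + 12 + 40 + 18 = 100.
Main diagonal: 22 + 16 + 20 + 24 + 18 = 100.
Anti-diagonal: -4 + 8 + 20 + 32 + 44 = 100.
All lines sum to 100.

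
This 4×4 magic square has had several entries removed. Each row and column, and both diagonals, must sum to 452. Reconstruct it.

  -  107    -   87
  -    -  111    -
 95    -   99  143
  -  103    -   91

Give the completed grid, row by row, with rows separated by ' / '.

135 107 123 87 / 83 127 111 131 / 95 115 99 143 / 139 103 119 91

From row 3, 452 − (95 + 99 + 143) gives (3,2) = 115.
Column 2 must total 452; the given cells sum to 325, so (2,2) = 127.
The remaining cell in column 4 is (2,4) = 452 − 321 = 131.
Using main diagonal: 127 + 99 + 91 + ? → (1,1) = 452 − 317 = 135.
The remaining cell in anti-diagonal is (4,1) = 452 − 313 = 139.
Using row 1: 135 + 107 + 87 + ? → (1,3) = 452 − 329 = 123.
Using row 2: 127 + 111 + 131 + ? → (2,1) = 452 − 369 = 83.
The remaining cell in row 4 is (4,3) = 452 − 333 = 119.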